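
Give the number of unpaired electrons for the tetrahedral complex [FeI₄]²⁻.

4

Each I⁻ contributes -1; 4 × (-1) = -4. With overall charge -2, Fe is in the +2 oxidation state.
Fe is in group 8, so Fe²⁺ is d⁶ (8 − 2 = 6).
With tetrahedral geometry the complex is necessarily high-spin.
Configuration: e³ t₂³, giving 4 unpaired electrons.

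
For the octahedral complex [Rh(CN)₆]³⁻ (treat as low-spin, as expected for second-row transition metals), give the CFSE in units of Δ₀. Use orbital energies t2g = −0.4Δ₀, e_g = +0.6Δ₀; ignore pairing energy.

Each CN⁻ contributes -1; 6 × (-1) = -6. With overall charge -3, Rh is in the +3 oxidation state.
Rh is in group 9, so Rh³⁺ is d⁶ (9 − 3 = 6).
Configuration: t2g^6 e_g^0.
CFSE = 6(-0.4Δ₀) + 0(0.6Δ₀) = -2.4Δ₀ + 0.0Δ₀ = -2.4Δ₀.

-2.4 Δ₀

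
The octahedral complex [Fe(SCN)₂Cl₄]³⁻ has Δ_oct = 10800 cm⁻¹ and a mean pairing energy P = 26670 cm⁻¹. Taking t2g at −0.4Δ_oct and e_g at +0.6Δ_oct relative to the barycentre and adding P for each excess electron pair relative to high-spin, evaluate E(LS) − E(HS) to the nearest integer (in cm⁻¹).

31740

Ligand charges: 2×(-1) from SCN⁻ and 4×(-1) from Cl⁻ sum to -6; with overall charge -3, Fe is +3.
Fe sits in group 8; removing 3 electrons leaves Fe³⁺ with 8 − 3 = 5 d electrons.
High-spin d⁵ fills as t2g^3 e_g^2 with CFSE 3(−0.4) + 2(+0.6) = 0.0Δ_oct = 0 cm⁻¹.
Low-spin t2g^5 e_g^0 gives -2.0Δ_oct = -21600 cm⁻¹, but forming 2 extra pairs costs 2P = 53340 cm⁻¹, so E(LS) = -21600 + 53340 = 31740 cm⁻¹.
E(LS) − E(HS) = 31740 − (0) = 31740 cm⁻¹.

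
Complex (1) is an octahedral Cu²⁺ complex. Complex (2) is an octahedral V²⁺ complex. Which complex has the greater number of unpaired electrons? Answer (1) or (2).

(1): Cu is in group 11, so Cu²⁺ is d⁹ (11 − 2 = 9); For octahedral d⁹ the high- and low-spin configurations coincide; t2g^6 e_g^3 → 1 unpaired.
(2): V²⁺: group 5, so d-count = 5 − 2 = 3; t2g^3 e_g^0 → 3 unpaired.
So (2) has more unpaired electrons.

(2)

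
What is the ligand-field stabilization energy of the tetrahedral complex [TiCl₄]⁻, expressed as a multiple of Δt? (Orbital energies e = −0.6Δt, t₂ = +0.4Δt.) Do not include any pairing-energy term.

-0.6 Δt

Each Cl⁻ contributes -1; 4 × (-1) = -4. With overall charge -1, Ti is in the +3 oxidation state.
Group 4 minus oxidation state +3 gives a d¹ configuration for Ti³⁺.
Tetrahedral fields are weak (Δₜ ≈ 4/9 Δₒ), so electrons fill high-spin.
Configuration: e¹ t₂⁰.
CFSE = 1(-0.6Δt) + 0(0.4Δt) = -0.6Δt + 0.0Δt = -0.6Δt.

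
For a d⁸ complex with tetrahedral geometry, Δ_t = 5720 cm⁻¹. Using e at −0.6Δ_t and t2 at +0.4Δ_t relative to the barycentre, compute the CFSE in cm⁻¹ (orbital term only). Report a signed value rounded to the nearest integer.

-4576

Tetrahedral splitting is small, so the complex is high-spin.
Electron filling gives e^4 t2^4.
The orbital stabilization is -0.8Δ_t = -0.8 × 5720 = -4576 cm⁻¹.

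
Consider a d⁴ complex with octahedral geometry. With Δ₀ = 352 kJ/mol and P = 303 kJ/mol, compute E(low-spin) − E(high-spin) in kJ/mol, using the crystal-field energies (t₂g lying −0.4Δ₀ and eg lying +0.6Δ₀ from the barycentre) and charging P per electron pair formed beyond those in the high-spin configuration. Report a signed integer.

High-spin d⁴ fills as t₂g³ eg¹ with CFSE 3(−0.4) + 1(+0.6) = -0.6Δ₀ = -211 kJ/mol.
Low-spin: t₂g⁴ eg⁰, orbital CFSE = -1.6Δ₀ = -563 kJ/mol; plus 1 excess pair × P = +303 kJ/mol; total -260 kJ/mol.
Thus E(LS) − E(HS) = -49 kJ/mol.

-49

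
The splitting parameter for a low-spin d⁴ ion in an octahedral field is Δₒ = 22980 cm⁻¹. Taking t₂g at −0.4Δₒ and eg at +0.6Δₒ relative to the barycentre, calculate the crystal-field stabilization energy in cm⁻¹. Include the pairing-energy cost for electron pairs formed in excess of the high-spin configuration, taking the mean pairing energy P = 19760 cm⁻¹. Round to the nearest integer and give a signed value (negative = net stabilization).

Configuration: t₂g⁴ eg⁰.
CFSE(orbital) = 4×(-0.4Δₒ) + 0×(0.6Δₒ) = -1.6Δₒ; with Δₒ = 22980 cm⁻¹ that is -36768 cm⁻¹.
High-spin d⁴ would be t₂g³ eg¹ with 0 pairs; low-spin has 1, so 1 excess pair costs +1P = +19760 cm⁻¹.
Net CFSE = -36768 + 19760 = -17008 cm⁻¹.

-17008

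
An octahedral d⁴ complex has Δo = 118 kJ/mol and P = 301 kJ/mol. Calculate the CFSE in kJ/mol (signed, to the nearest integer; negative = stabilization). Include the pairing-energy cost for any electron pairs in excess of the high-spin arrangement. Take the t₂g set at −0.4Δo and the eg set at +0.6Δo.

Here Δo < P (118 < 301), so the high-spin state is favoured.
That gives t₂g³ eg¹.
Orbital CFSE = -0.6Δo = -0.6 × 118 = -71 kJ/mol.
High-spin has no excess pairs, so no pairing correction applies.

-71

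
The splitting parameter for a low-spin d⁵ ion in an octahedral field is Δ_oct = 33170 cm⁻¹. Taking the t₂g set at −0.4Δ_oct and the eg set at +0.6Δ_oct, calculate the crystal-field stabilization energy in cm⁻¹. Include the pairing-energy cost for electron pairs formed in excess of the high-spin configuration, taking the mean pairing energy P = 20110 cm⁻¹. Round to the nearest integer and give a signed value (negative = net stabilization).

-26120

The d⁵ electrons fill as t₂g⁵ eg⁰.
Orbital CFSE = 5(-0.4) + 0(0.6) = -2.0Δ_oct = -2.0 × 33170 = -66340 cm⁻¹.
Pairing penalty: 2 pairs vs 0 in the high-spin reference → 2 extra × P = 40220 cm⁻¹.
Net CFSE = -66340 + 40220 = -26120 cm⁻¹.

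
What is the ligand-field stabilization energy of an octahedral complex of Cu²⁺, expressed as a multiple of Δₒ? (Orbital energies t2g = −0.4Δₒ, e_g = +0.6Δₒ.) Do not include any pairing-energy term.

Cu sits in group 11; removing 2 electrons leaves Cu²⁺ with 11 − 2 = 9 d electrons.
Configuration: t2g^6 e_g^3.
CFSE = 6(-0.4Δₒ) + 3(0.6Δₒ) = -2.4Δₒ + 1.8Δₒ = -0.6Δₒ.

-0.6 Δₒ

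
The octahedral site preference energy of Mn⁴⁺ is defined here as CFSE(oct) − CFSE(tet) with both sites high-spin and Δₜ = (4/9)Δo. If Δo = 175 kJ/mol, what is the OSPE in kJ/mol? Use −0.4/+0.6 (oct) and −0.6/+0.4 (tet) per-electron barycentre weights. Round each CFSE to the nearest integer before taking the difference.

Group 7 minus oxidation state +4 gives a d³ configuration for Mn⁴⁺.
In an octahedral site d³ (HS) is t₂g³ eg⁰, giving CFSE(oct) = -1.2Δo = -210 kJ/mol.
Tetrahedral: e² t₂¹, CFSE = 2(−0.6) + 1(+0.4) = -0.8Δₜ = -0.8 × (4/9) × 175 = -62 kJ/mol.
OSPE = -210 − (-62) = -148 kJ/mol.

-148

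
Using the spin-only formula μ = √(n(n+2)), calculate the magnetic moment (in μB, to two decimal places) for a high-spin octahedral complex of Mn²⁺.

5.92 μB

Mn is in group 7, so Mn²⁺ is d⁵ (7 − 2 = 5).
Configuration: t2g^3 e_g^2 → 5 unpaired electrons.
μ(spin-only) = √[5(5+2)] = √35 ≈ 5.92 μB.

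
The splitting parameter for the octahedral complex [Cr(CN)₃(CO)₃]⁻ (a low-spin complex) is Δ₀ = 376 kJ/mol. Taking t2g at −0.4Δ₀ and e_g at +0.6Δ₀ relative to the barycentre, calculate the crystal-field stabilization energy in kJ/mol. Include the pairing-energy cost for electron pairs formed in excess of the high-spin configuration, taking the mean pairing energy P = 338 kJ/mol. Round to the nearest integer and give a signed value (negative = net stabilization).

Ligand charges: 3×(-1) from CN⁻ and 3×(+0) from CO sum to -3; with overall charge -1, Cr is +2.
Cr is in group 6, so Cr²⁺ is d⁴ (6 − 2 = 4).
The d⁴ electrons fill as t2g^4 e_g^0.
CFSE(orbital) = 4×(-0.4Δ₀) + 0×(0.6Δ₀) = -1.6Δ₀; with Δ₀ = 376 kJ/mol that is -602 kJ/mol.
Pairing penalty: 1 pair vs 0 in the high-spin reference → 1 extra × P = 338 kJ/mol.
Overall CFSE = -602 + 338 = -264 kJ/mol.

-264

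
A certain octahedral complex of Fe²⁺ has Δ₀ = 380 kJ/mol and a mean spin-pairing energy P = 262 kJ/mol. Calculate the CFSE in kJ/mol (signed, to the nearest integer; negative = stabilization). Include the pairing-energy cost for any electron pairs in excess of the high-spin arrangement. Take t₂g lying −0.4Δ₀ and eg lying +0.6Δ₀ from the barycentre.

-388

Fe is in group 8, so Fe²⁺ is d⁶ (8 − 2 = 6).
Here Δ₀ > P (380 > 262), so the low-spin state is favoured.
Configuration: t₂g⁶ eg⁰.
Orbital CFSE = -2.4Δ₀ = -2.4 × 380 = -912 kJ/mol.
Excess pairs vs high-spin: 3 − 1 = 2; pairing cost = +524 kJ/mol.
Net CFSE = -912 + 524 = -388 kJ/mol.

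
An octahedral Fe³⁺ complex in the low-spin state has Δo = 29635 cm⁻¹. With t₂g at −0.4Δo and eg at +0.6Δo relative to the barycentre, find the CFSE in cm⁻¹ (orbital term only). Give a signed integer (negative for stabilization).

-59270

Fe³⁺: group 8, so d-count = 8 − 3 = 5.
Electron filling gives t₂g⁵ eg⁰.
CFSE(orbital) = 5×(-0.4Δo) + 0×(0.6Δo) = -2.0Δo; with Δo = 29635 cm⁻¹ that is -59270 cm⁻¹.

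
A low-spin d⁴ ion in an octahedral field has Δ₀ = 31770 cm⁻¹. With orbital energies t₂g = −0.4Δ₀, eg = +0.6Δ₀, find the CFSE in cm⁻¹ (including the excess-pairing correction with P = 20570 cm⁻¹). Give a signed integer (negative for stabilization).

-30262

Electron filling gives t₂g⁴ eg⁰.
CFSE(orbital) = 4×(-0.4Δ₀) + 0×(0.6Δ₀) = -1.6Δ₀; with Δ₀ = 31770 cm⁻¹ that is -50832 cm⁻¹.
High-spin d⁴ would be t₂g³ eg¹ with 0 pairs; low-spin has 1, so 1 excess pair costs +1P = +20570 cm⁻¹.
Combining: -50832 + 20570 = -30262 cm⁻¹.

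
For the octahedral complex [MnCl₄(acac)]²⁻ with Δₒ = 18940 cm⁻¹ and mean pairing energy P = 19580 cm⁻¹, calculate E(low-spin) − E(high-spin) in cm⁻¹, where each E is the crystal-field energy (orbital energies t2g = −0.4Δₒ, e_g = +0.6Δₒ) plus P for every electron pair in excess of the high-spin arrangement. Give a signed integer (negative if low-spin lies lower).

640

Ligand charges: 4×(-1) from Cl⁻ and 1×(-1) from acac⁻ sum to -5; with overall charge -2, Mn is +3.
Mn is in group 7, so Mn³⁺ is d⁴ (7 − 3 = 4).
High-spin: t2g^3 e_g^1, CFSE = -0.6Δₒ = -11364 cm⁻¹.
Low-spin t2g^4 e_g^0 gives -1.6Δₒ = -30304 cm⁻¹, but forming 1 extra pair costs 1P = 19580 cm⁻¹, so E(LS) = -30304 + 19580 = -10724 cm⁻¹.
The difference is -10724 − (-11364) = 640 cm⁻¹, so high-spin lies lower.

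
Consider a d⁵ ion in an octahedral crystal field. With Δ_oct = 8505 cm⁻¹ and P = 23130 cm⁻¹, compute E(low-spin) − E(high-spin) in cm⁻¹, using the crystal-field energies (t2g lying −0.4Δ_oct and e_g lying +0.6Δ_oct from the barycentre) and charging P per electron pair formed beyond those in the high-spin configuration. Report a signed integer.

29250

In the high-spin limit (t2g^3 e_g^2) the orbital term is 0.0Δ_oct = 0 cm⁻¹, with no excess pairing.
Low-spin: t2g^5 e_g^0, orbital CFSE = -2.0Δ_oct = -17010 cm⁻¹; plus 2 excess pairs × P = +46260 cm⁻¹; total 29250 cm⁻¹.
E(LS) − E(HS) = 29250 − (0) = 29250 cm⁻¹.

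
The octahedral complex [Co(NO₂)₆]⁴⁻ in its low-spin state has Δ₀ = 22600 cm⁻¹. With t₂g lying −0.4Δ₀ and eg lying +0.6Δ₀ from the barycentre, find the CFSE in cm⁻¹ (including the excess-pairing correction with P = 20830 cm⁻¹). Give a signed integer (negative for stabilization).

-19850

Each NO₂⁻ contributes -1; 6 × (-1) = -6. With overall charge -4, Co is in the +2 oxidation state.
Group 9 minus oxidation state +2 gives a d⁷ configuration for Co²⁺.
Electron filling gives t₂g⁶ eg¹.
Orbital CFSE = 6(-0.4) + 1(0.6) = -1.8Δ₀ = -1.8 × 22600 = -40680 cm⁻¹.
High-spin d⁷ would be t₂g⁵ eg² with 2 pairs; low-spin has 3, so 1 excess pair costs +1P = +20830 cm⁻¹.
Combining: -40680 + 20830 = -19850 cm⁻¹.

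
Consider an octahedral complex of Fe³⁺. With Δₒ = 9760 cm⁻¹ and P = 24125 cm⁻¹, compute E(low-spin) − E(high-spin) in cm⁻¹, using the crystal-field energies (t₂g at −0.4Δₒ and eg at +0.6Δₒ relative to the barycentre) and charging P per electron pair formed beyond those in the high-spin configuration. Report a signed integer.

28730

Group 8 minus oxidation state +3 gives a d⁵ configuration for Fe³⁺.
High-spin: t₂g³ eg², CFSE = 0.0Δₒ = 0 cm⁻¹.
For low-spin the configuration is t₂g⁵ eg⁰: orbital energy -2.0 × 9760 = -19520 cm⁻¹, and 2 additional pairs relative to high-spin add 48250 cm⁻¹, giving 28730 cm⁻¹.
Thus E(LS) − E(HS) = 28730 cm⁻¹.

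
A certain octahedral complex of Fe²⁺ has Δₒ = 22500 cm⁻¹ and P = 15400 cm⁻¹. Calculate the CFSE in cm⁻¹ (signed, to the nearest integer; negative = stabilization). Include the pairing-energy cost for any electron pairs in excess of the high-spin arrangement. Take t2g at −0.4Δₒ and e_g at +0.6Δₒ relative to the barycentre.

-23200

Fe²⁺: group 8, so d-count = 8 − 2 = 6.
Here Δₒ > P (22500 > 15400), so the low-spin state is favoured.
Configuration: t2g^6 e_g^0.
Orbital CFSE = -2.4Δₒ = -2.4 × 22500 = -54000 cm⁻¹.
Excess pairs vs high-spin: 3 − 1 = 2; pairing cost = +30800 cm⁻¹.
Net CFSE = -54000 + 30800 = -23200 cm⁻¹.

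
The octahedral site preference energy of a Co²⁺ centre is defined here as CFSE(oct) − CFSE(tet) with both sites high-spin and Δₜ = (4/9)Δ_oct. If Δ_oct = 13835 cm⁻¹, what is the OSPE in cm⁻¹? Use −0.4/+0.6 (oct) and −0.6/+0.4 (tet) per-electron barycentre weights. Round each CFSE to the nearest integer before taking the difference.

-3689

Co²⁺: group 9, so d-count = 9 − 2 = 7.
Octahedral (high-spin): t₂g⁵ eg², CFSE = 5(−0.4) + 2(+0.6) = -0.8Δ_oct = -0.8 × 13835 = -11068 cm⁻¹.
Tetrahedral e⁴ t₂³ gives -1.2Δₜ = -1.2 × (4/9) × 13835 = -7379 cm⁻¹.
Subtracting, OSPE = -11068 − (-7379) = -3689 cm⁻¹.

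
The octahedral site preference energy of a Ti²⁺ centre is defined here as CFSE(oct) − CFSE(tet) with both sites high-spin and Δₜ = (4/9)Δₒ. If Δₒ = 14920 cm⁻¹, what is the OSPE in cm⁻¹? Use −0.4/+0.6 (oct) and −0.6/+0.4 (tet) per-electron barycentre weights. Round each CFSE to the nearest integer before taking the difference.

Ti is in group 4, so Ti²⁺ is d² (4 − 2 = 2).
In an octahedral site d² (HS) is t₂g² eg⁰, giving CFSE(oct) = -0.8Δₒ = -11936 cm⁻¹.
Tetrahedral: e² t₂⁰, CFSE = 2(−0.6) + 0(+0.4) = -1.2Δₜ = -1.2 × (4/9) × 14920 = -7957 cm⁻¹.
Subtracting, OSPE = -11936 − (-7957) = -3979 cm⁻¹.

-3979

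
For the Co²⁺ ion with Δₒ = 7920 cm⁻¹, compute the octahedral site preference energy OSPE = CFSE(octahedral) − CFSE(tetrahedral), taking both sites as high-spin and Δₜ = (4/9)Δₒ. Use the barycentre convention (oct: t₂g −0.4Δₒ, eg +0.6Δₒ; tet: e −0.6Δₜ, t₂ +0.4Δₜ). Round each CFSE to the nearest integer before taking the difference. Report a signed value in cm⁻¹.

-2112

Co is in group 9, so Co²⁺ is d⁷ (9 − 2 = 7).
In an octahedral site d⁷ (HS) is t₂g⁵ eg², giving CFSE(oct) = -0.8Δₒ = -6336 cm⁻¹.
Tetrahedral: e⁴ t₂³, CFSE = 4(−0.6) + 3(+0.4) = -1.2Δₜ = -1.2 × (4/9) × 7920 = -4224 cm⁻¹.
OSPE = -6336 − (-4224) = -2112 cm⁻¹.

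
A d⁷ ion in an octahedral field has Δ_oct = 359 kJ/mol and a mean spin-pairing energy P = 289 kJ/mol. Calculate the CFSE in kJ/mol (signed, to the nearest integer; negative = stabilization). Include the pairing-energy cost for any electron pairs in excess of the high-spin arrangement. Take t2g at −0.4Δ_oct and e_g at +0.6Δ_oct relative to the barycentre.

Here Δ_oct > P (359 > 289), so the low-spin state is favoured.
Configuration: t2g^6 e_g^1.
Orbital CFSE = -1.8Δ_oct = -1.8 × 359 = -646 kJ/mol.
Excess pairs vs high-spin: 3 − 2 = 1; pairing cost = +289 kJ/mol.
Net CFSE = -646 + 289 = -357 kJ/mol.

-357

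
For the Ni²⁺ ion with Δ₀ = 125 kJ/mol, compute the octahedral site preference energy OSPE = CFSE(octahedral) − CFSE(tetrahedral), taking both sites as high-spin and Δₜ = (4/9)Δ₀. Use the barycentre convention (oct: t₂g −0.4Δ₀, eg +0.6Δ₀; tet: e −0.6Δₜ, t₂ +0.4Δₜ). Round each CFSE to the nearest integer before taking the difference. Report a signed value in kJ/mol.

-106

Group 10 minus oxidation state +2 gives a d⁸ configuration for Ni²⁺.
Octahedral high-spin t₂g⁶ eg²: CFSE = -1.2 × 125 = -150 kJ/mol.
Tetrahedral e⁴ t₂⁴ gives -0.8Δₜ = -0.8 × (4/9) × 125 = -44 kJ/mol.
OSPE = CFSE(oct) − CFSE(tet) = -150 − (-44) = -106 kJ/mol.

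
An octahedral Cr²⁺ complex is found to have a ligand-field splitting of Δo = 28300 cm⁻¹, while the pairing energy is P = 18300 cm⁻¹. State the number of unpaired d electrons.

2

Group 6 minus oxidation state +2 gives a d⁴ configuration for Cr²⁺.
Here Δo > P (28300 > 18300), so the low-spin state is favoured.
That gives t2g^4 e_g^0.
Unpaired electrons: 2.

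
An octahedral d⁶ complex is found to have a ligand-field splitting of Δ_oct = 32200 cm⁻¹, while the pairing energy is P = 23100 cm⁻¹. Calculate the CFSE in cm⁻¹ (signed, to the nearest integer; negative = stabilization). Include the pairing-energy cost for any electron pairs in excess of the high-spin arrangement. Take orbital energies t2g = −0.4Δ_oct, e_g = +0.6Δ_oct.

Δ_oct > P, so pairing is preferred: the ground state is low-spin.
That gives t2g^6 e_g^0.
Orbital CFSE = -2.4Δ_oct = -2.4 × 32200 = -77280 cm⁻¹.
Excess pairs vs high-spin: 3 − 1 = 2; pairing cost = +46200 cm⁻¹.
Net CFSE = -77280 + 46200 = -31080 cm⁻¹.

-31080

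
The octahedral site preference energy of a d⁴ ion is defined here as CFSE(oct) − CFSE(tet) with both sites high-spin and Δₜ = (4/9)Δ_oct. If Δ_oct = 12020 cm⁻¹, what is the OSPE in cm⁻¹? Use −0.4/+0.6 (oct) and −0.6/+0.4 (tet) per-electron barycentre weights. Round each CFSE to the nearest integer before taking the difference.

-5075

In an octahedral site d⁴ (HS) is t₂g³ eg¹, giving CFSE(oct) = -0.6Δ_oct = -7212 cm⁻¹.
Tetrahedral e² t₂² gives -0.4Δₜ = -0.4 × (4/9) × 12020 = -2137 cm⁻¹.
OSPE = CFSE(oct) − CFSE(tet) = -7212 − (-2137) = -5075 cm⁻¹.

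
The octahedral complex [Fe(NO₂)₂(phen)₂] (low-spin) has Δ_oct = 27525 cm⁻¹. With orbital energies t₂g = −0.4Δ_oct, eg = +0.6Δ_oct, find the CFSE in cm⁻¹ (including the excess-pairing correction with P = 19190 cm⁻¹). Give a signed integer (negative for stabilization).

Ligand charges: 2×(-1) from NO₂⁻ and 2×(+0) from phen sum to -2; with overall charge +0, Fe is +2.
Fe sits in group 8; removing 2 electrons leaves Fe²⁺ with 8 − 2 = 6 d electrons.
Configuration: t₂g⁶ eg⁰.
The orbital stabilization is -2.4Δ_oct = -2.4 × 27525 = -66060 cm⁻¹.
Pairing penalty: 3 pairs vs 1 in the high-spin reference → 2 extra × P = 38380 cm⁻¹.
Net CFSE = -66060 + 38380 = -27680 cm⁻¹.

-27680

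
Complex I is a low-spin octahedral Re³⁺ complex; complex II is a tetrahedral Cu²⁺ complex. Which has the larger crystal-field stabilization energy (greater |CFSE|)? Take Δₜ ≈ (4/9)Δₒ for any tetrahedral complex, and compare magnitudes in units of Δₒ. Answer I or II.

I

I: Re³⁺: group 7, so d-count = 7 − 3 = 4; t₂g⁴ eg⁰, CFSE = -1.6Δₒ.
II: Group 11 minus oxidation state +2 gives a d⁹ configuration for Cu²⁺; Tetrahedral splitting is small, so the complex is high-spin; e⁴ t₂⁵, CFSE = -0.4Δₜ ≈ -0.18Δₒ.
So I has the larger |CFSE|.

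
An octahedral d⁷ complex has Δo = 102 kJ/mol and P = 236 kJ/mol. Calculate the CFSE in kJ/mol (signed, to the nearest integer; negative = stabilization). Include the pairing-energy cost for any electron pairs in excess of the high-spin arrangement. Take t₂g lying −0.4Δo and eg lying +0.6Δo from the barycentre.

-82

With Δo < P the complex is high-spin.
That gives t₂g⁵ eg².
Orbital CFSE = -0.8Δo = -0.8 × 102 = -82 kJ/mol.
High-spin has no excess pairs, so no pairing correction applies.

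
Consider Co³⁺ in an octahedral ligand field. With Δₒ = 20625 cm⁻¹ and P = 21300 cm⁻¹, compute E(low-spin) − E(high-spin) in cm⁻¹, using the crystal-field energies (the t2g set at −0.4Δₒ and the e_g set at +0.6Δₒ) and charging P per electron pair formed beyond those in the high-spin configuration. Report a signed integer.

Co³⁺: group 9, so d-count = 9 − 3 = 6.
High-spin: t2g^4 e_g^2, CFSE = -0.4Δₒ = -8250 cm⁻¹.
For low-spin the configuration is t2g^6 e_g^0: orbital energy -2.4 × 20625 = -49500 cm⁻¹, and 2 additional pairs relative to high-spin add 42600 cm⁻¹, giving -6900 cm⁻¹.
Thus E(LS) − E(HS) = 1350 cm⁻¹.

1350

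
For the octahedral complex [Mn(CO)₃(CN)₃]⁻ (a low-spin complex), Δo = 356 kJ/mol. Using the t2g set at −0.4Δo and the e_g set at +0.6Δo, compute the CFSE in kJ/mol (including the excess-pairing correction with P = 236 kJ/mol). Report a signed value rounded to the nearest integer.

Ligand charges: 3×(+0) from CO and 3×(-1) from CN⁻ sum to -3; with overall charge -1, Mn is +2.
Mn is in group 7, so Mn²⁺ is d⁵ (7 − 2 = 5).
Configuration: t2g^5 e_g^0.
The orbital stabilization is -2.0Δo = -2.0 × 356 = -712 kJ/mol.
Pairing penalty: 2 pairs vs 0 in the high-spin reference → 2 extra × P = 472 kJ/mol.
Overall CFSE = -712 + 472 = -240 kJ/mol.

-240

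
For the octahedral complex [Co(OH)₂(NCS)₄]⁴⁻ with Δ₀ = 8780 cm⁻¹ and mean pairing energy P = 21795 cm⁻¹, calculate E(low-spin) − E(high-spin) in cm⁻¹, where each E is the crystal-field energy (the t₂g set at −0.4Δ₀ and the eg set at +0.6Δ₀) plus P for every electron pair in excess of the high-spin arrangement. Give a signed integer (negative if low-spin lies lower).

13015

Ligand charges: 2×(-1) from OH⁻ and 4×(-1) from NCS⁻ sum to -6; with overall charge -4, Co is +2.
Co sits in group 9; removing 2 electrons leaves Co²⁺ with 9 − 2 = 7 d electrons.
High-spin: t₂g⁵ eg², CFSE = -0.8Δ₀ = -7024 cm⁻¹.
Low-spin t₂g⁶ eg¹ gives -1.8Δ₀ = -15804 cm⁻¹, but forming 1 extra pair costs 1P = 21795 cm⁻¹, so E(LS) = -15804 + 21795 = 5991 cm⁻¹.
Thus E(LS) − E(HS) = 13015 cm⁻¹.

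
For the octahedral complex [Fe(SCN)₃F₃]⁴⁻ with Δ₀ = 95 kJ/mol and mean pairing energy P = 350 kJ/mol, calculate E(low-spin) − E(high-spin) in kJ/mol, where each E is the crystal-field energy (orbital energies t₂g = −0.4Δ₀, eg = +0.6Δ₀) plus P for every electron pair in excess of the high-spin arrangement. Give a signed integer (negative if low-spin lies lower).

510

Ligand charges: 3×(-1) from SCN⁻ and 3×(-1) from F⁻ sum to -6; with overall charge -4, Fe is +2.
Fe sits in group 8; removing 2 electrons leaves Fe²⁺ with 8 − 2 = 6 d electrons.
In the high-spin limit (t₂g⁴ eg²) the orbital term is -0.4Δ₀ = -38 kJ/mol, with no excess pairing.
Low-spin: t₂g⁶ eg⁰, orbital CFSE = -2.4Δ₀ = -228 kJ/mol; plus 2 excess pairs × P = +700 kJ/mol; total 472 kJ/mol.
The difference is 472 − (-38) = 510 kJ/mol, so high-spin lies lower.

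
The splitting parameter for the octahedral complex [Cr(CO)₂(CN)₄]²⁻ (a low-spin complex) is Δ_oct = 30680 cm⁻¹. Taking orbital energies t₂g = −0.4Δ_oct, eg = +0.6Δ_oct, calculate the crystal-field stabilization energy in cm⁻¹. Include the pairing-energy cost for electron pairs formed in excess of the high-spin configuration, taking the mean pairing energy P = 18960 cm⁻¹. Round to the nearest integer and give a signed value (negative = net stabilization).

Ligand charges: 2×(+0) from CO and 4×(-1) from CN⁻ sum to -4; with overall charge -2, Cr is +2.
Cr sits in group 6; removing 2 electrons leaves Cr²⁺ with 6 − 2 = 4 d electrons.
Electron filling gives t₂g⁴ eg⁰.
The orbital stabilization is -1.6Δ_oct = -1.6 × 30680 = -49088 cm⁻¹.
High-spin d⁴ would be t₂g³ eg¹ with 0 pairs; low-spin has 1, so 1 excess pair costs +1P = +18960 cm⁻¹.
Combining: -49088 + 18960 = -30128 cm⁻¹.

-30128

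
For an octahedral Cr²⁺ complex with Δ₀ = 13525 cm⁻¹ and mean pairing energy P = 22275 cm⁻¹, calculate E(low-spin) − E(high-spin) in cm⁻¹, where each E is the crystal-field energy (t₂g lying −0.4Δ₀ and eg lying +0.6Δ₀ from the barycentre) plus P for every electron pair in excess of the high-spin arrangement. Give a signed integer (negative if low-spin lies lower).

Cr sits in group 6; removing 2 electrons leaves Cr²⁺ with 6 − 2 = 4 d electrons.
High-spin d⁴ fills as t₂g³ eg¹ with CFSE 3(−0.4) + 1(+0.6) = -0.6Δ₀ = -8115 cm⁻¹.
For low-spin the configuration is t₂g⁴ eg⁰: orbital energy -1.6 × 13525 = -21640 cm⁻¹, and 1 additional pair relative to high-spin adds 22275 cm⁻¹, giving 635 cm⁻¹.
The difference is 635 − (-8115) = 8750 cm⁻¹, so high-spin lies lower.

8750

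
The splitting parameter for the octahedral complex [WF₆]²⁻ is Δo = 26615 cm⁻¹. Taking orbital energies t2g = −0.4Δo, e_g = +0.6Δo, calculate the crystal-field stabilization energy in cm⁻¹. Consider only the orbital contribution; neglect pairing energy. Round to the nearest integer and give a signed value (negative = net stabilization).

-21292

Each F⁻ contributes -1; 6 × (-1) = -6. With overall charge -2, W is in the +4 oxidation state.
W⁴⁺: group 6, so d-count = 6 − 4 = 2.
The d² electrons fill as t2g^2 e_g^0.
Orbital CFSE = 2(-0.4) + 0(0.6) = -0.8Δo = -0.8 × 26615 = -21292 cm⁻¹.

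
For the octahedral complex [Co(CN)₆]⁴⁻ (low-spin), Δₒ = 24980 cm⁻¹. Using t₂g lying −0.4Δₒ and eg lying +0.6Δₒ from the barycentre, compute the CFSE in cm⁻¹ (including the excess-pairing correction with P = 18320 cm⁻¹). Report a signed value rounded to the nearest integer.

Each CN⁻ contributes -1; 6 × (-1) = -6. With overall charge -4, Co is in the +2 oxidation state.
Co²⁺: group 9, so d-count = 9 − 2 = 7.
Electron filling gives t₂g⁶ eg¹.
CFSE(orbital) = 6×(-0.4Δₒ) + 1×(0.6Δₒ) = -1.8Δₒ; with Δₒ = 24980 cm⁻¹ that is -44964 cm⁻¹.
Relative to high-spin t₂g⁵ eg² (2 paired), the low-spin configuration has 1 additional pair, contributing +1 × 18320 = +18320 cm⁻¹.
Combining: -44964 + 18320 = -26644 cm⁻¹.

-26644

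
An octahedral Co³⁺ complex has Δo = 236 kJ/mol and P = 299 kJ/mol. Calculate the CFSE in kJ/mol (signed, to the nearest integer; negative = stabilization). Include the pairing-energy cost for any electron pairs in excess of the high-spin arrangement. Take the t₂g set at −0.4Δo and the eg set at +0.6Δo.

Group 9 minus oxidation state +3 gives a d⁶ configuration for Co³⁺.
Since Δo = 236 kJ/mol < P = 299 kJ/mol, the complex adopts the high-spin configuration.
Filling d⁶ accordingly: t₂g⁴ eg².
Orbital CFSE = -0.4Δo = -0.4 × 236 = -94 kJ/mol.
High-spin has no excess pairs, so no pairing correction applies.

-94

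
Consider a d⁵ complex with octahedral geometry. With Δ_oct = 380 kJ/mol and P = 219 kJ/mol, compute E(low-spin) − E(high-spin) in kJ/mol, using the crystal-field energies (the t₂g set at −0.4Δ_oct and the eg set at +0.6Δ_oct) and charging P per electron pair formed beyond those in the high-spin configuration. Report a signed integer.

-322

High-spin: t₂g³ eg², CFSE = 0.0Δ_oct = 0 kJ/mol.
Low-spin t₂g⁵ eg⁰ gives -2.0Δ_oct = -760 kJ/mol, but forming 2 extra pairs costs 2P = 438 kJ/mol, so E(LS) = -760 + 438 = -322 kJ/mol.
E(LS) − E(HS) = -322 − (0) = -322 kJ/mol.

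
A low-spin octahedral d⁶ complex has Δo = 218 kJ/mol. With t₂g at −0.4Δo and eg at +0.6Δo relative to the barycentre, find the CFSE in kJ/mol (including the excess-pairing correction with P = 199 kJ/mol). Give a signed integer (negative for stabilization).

The d⁶ electrons fill as t₂g⁶ eg⁰.
CFSE(orbital) = 6×(-0.4Δo) + 0×(0.6Δo) = -2.4Δo; with Δo = 218 kJ/mol that is -523 kJ/mol.
High-spin d⁶ would be t₂g⁴ eg² with 1 pair; low-spin has 3, so 2 excess pairs cost +2P = +398 kJ/mol.
Net CFSE = -523 + 398 = -125 kJ/mol.

-125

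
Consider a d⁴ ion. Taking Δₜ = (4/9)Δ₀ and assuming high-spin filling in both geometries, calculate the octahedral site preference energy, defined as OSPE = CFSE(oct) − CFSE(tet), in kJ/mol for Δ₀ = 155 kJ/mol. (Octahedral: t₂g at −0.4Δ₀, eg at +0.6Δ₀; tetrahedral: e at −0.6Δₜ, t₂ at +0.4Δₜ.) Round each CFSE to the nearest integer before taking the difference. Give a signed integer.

-65

Octahedral high-spin t₂g³ eg¹: CFSE = -0.6 × 155 = -93 kJ/mol.
Tetrahedral: e² t₂², CFSE = 2(−0.6) + 2(+0.4) = -0.4Δₜ = -0.4 × (4/9) × 155 = -28 kJ/mol.
OSPE = -93 − (-28) = -65 kJ/mol.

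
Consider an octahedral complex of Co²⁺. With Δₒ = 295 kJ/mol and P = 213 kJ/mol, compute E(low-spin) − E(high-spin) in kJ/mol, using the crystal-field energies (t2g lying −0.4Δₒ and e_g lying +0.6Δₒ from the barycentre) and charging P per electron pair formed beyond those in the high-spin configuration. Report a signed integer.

-82

Co sits in group 9; removing 2 electrons leaves Co²⁺ with 9 − 2 = 7 d electrons.
High-spin: t2g^5 e_g^2, CFSE = -0.8Δₒ = -236 kJ/mol.
Low-spin: t2g^6 e_g^1, orbital CFSE = -1.8Δₒ = -531 kJ/mol; plus 1 excess pair × P = +213 kJ/mol; total -318 kJ/mol.
E(LS) − E(HS) = -318 − (-236) = -82 kJ/mol.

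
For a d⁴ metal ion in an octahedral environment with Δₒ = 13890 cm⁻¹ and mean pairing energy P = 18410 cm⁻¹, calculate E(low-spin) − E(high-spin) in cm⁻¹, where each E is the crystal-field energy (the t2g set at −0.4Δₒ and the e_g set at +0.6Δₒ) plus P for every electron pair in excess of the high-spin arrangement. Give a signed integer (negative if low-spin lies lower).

High-spin: t2g^3 e_g^1, CFSE = -0.6Δₒ = -8334 cm⁻¹.
Low-spin: t2g^4 e_g^0, orbital CFSE = -1.6Δₒ = -22224 cm⁻¹; plus 1 excess pair × P = +18410 cm⁻¹; total -3814 cm⁻¹.
The difference is -3814 − (-8334) = 4520 cm⁻¹, so high-spin lies lower.

4520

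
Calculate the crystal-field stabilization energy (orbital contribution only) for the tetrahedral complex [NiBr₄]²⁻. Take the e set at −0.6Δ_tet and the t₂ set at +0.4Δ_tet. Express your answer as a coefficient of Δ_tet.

-0.8 Δ_tet

Each Br⁻ contributes -1; 4 × (-1) = -4. With overall charge -2, Ni is in the +2 oxidation state.
Ni is in group 10, so Ni²⁺ is d⁸ (10 − 2 = 8).
With tetrahedral geometry the complex is necessarily high-spin.
Configuration: e⁴ t₂⁴.
CFSE = 4(-0.6Δ_tet) + 4(0.4Δ_tet) = -2.4Δ_tet + 1.6Δ_tet = -0.8Δ_tet.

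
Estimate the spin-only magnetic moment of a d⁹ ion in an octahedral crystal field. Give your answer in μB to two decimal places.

1.73 μB

Configuration: t₂g⁶ eg³ → 1 unpaired electron.
μ(spin-only) = √[1(1+2)] = √3 ≈ 1.73 μB.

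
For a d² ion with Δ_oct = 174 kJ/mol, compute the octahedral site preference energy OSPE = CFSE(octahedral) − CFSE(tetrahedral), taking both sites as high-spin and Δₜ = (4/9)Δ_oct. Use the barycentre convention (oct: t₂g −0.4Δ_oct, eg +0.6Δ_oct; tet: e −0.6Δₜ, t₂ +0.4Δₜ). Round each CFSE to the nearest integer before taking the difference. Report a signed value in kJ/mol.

-46

Octahedral (high-spin): t2g^2 e_g^0, CFSE = 2(−0.4) + 0(+0.6) = -0.8Δ_oct = -0.8 × 174 = -139 kJ/mol.
Tetrahedral: e^2 t2^0, CFSE = 2(−0.6) + 0(+0.4) = -1.2Δₜ = -1.2 × (4/9) × 174 = -93 kJ/mol.
OSPE = -139 − (-93) = -46 kJ/mol.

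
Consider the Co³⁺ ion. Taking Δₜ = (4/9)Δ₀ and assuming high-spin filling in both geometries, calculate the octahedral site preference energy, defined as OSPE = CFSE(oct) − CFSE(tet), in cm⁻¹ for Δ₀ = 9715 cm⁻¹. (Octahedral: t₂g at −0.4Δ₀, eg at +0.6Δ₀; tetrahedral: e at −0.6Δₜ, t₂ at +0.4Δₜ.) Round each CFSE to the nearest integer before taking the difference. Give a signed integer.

Co is in group 9, so Co³⁺ is d⁶ (9 − 3 = 6).
In an octahedral site d⁶ (HS) is t2g^4 e_g^2, giving CFSE(oct) = -0.4Δ₀ = -3886 cm⁻¹.
Tetrahedral: e^3 t2^3, CFSE = 3(−0.6) + 3(+0.4) = -0.6Δₜ = -0.6 × (4/9) × 9715 = -2591 cm⁻¹.
OSPE = -3886 − (-2591) = -1295 cm⁻¹.

-1295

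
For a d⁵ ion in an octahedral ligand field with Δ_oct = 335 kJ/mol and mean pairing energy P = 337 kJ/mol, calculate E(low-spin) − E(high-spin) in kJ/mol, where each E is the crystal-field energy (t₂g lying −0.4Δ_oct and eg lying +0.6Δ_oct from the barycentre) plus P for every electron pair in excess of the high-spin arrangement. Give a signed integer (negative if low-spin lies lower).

4

High-spin d⁵ fills as t₂g³ eg² with CFSE 3(−0.4) + 2(+0.6) = 0.0Δ_oct = 0 kJ/mol.
For low-spin the configuration is t₂g⁵ eg⁰: orbital energy -2.0 × 335 = -670 kJ/mol, and 2 additional pairs relative to high-spin add 674 kJ/mol, giving 4 kJ/mol.
Thus E(LS) − E(HS) = 4 kJ/mol.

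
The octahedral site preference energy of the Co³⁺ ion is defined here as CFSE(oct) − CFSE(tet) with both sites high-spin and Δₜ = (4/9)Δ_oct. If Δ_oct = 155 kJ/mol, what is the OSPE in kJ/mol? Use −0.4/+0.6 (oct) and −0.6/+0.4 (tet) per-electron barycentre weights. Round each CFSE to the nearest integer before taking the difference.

-21

Co sits in group 9; removing 3 electrons leaves Co³⁺ with 9 − 3 = 6 d electrons.
Octahedral (high-spin): t₂g⁴ eg², CFSE = 4(−0.4) + 2(+0.6) = -0.4Δ_oct = -0.4 × 155 = -62 kJ/mol.
In a tetrahedral site the filling is e³ t₂³: CFSE(tet) = -0.6Δₜ = -0.6 × (4/9)(155) = -41 kJ/mol.
Subtracting, OSPE = -62 − (-41) = -21 kJ/mol.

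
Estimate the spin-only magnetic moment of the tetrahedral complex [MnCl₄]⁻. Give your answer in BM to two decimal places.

4.90 BM

Each Cl⁻ contributes -1; 4 × (-1) = -4. With overall charge -1, Mn is in the +3 oxidation state.
Mn sits in group 7; removing 3 electrons leaves Mn³⁺ with 7 − 3 = 4 d electrons.
Tetrahedral fields are weak (Δₜ ≈ 4/9 Δₒ), so electrons fill high-spin.
Configuration: e² t₂² → 4 unpaired electrons.
μ(spin-only) = √[4(4+2)] = √24 ≈ 4.90 BM.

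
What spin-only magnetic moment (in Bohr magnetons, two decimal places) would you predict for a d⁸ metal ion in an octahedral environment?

2.83 Bohr magnetons

Configuration: t₂g⁶ eg² → 2 unpaired electrons.
μ(spin-only) = √[2(2+2)] = √8 ≈ 2.83 Bohr magnetons.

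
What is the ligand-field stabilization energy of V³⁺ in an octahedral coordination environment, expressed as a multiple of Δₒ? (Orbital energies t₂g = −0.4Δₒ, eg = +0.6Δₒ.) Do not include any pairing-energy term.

V is in group 5, so V³⁺ is d² (5 − 3 = 2).
For octahedral d² the high- and low-spin configurations coincide.
Configuration: t₂g² eg⁰.
CFSE = 2(-0.4Δₒ) + 0(0.6Δₒ) = -0.8Δₒ + 0.0Δₒ = -0.8Δₒ.

-0.8 Δₒ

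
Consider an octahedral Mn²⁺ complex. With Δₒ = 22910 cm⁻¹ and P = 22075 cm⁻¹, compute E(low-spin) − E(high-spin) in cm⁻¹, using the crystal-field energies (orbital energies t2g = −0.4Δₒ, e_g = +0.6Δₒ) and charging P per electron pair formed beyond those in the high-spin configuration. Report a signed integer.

-1670

Mn is in group 7, so Mn²⁺ is d⁵ (7 − 2 = 5).
High-spin d⁵ fills as t2g^3 e_g^2 with CFSE 3(−0.4) + 2(+0.6) = 0.0Δₒ = 0 cm⁻¹.
For low-spin the configuration is t2g^5 e_g^0: orbital energy -2.0 × 22910 = -45820 cm⁻¹, and 2 additional pairs relative to high-spin add 44150 cm⁻¹, giving -1670 cm⁻¹.
Thus E(LS) − E(HS) = -1670 cm⁻¹.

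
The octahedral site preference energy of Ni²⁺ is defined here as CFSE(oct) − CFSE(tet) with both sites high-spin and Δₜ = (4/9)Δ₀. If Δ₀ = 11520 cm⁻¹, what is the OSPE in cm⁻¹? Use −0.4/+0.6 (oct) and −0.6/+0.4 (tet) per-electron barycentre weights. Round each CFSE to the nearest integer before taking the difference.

Ni²⁺: group 10, so d-count = 10 − 2 = 8.
In an octahedral site d⁸ (HS) is t₂g⁶ eg², giving CFSE(oct) = -1.2Δ₀ = -13824 cm⁻¹.
Tetrahedral: e⁴ t₂⁴, CFSE = 4(−0.6) + 4(+0.4) = -0.8Δₜ = -0.8 × (4/9) × 11520 = -4096 cm⁻¹.
Subtracting, OSPE = -13824 − (-4096) = -9728 cm⁻¹.

-9728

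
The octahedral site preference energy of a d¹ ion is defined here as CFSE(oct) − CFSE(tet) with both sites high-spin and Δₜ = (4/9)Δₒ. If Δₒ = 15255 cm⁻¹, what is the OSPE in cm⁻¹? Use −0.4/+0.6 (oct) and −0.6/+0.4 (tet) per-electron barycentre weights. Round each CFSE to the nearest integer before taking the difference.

Octahedral high-spin t₂g¹ eg⁰: CFSE = -0.4 × 15255 = -6102 cm⁻¹.
Tetrahedral e¹ t₂⁰ gives -0.6Δₜ = -0.6 × (4/9) × 15255 = -4068 cm⁻¹.
Subtracting, OSPE = -6102 − (-4068) = -2034 cm⁻¹.

-2034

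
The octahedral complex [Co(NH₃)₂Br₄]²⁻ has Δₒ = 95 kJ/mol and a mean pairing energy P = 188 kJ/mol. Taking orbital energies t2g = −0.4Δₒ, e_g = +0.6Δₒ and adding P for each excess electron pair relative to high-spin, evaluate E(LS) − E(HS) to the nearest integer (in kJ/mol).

93

Ligand charges: 2×(+0) from NH₃ and 4×(-1) from Br⁻ sum to -4; with overall charge -2, Co is +2.
Group 9 minus oxidation state +2 gives a d⁷ configuration for Co²⁺.
High-spin d⁷ fills as t2g^5 e_g^2 with CFSE 5(−0.4) + 2(+0.6) = -0.8Δₒ = -76 kJ/mol.
Low-spin t2g^6 e_g^1 gives -1.8Δₒ = -171 kJ/mol, but forming 1 extra pair costs 1P = 188 kJ/mol, so E(LS) = -171 + 188 = 17 kJ/mol.
The difference is 17 − (-76) = 93 kJ/mol, so high-spin lies lower.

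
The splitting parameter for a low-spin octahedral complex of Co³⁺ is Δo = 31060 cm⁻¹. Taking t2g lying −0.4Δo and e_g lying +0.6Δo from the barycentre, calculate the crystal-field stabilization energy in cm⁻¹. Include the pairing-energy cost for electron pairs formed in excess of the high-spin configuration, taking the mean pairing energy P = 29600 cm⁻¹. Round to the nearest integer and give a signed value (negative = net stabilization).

Co³⁺: group 9, so d-count = 9 − 3 = 6.
Electron filling gives t2g^6 e_g^0.
CFSE(orbital) = 6×(-0.4Δo) + 0×(0.6Δo) = -2.4Δo; with Δo = 31060 cm⁻¹ that is -74544 cm⁻¹.
High-spin d⁶ would be t2g^4 e_g^2 with 1 pair; low-spin has 3, so 2 excess pairs cost +2P = +59200 cm⁻¹.
Net CFSE = -74544 + 59200 = -15344 cm⁻¹.

-15344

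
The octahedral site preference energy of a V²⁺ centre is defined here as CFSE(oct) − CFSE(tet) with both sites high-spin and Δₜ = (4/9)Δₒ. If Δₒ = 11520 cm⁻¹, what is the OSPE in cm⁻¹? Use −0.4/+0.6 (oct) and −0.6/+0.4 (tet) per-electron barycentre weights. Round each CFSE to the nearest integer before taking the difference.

V²⁺: group 5, so d-count = 5 − 2 = 3.
Octahedral (high-spin): t2g^3 e_g^0, CFSE = 3(−0.4) + 0(+0.6) = -1.2Δₒ = -1.2 × 11520 = -13824 cm⁻¹.
In a tetrahedral site the filling is e^2 t2^1: CFSE(tet) = -0.8Δₜ = -0.8 × (4/9)(11520) = -4096 cm⁻¹.
OSPE = -13824 − (-4096) = -9728 cm⁻¹.

-9728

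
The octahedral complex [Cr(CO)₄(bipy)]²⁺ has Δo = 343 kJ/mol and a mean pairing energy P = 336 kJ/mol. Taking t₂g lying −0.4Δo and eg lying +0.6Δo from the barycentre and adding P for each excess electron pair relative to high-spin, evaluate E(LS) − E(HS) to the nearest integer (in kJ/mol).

-7

Ligand charges: 4×(+0) from CO and 1×(+0) from bipy sum to +0; with overall charge +2, Cr is +2.
Cr is in group 6, so Cr²⁺ is d⁴ (6 − 2 = 4).
High-spin: t₂g³ eg¹, CFSE = -0.6Δo = -206 kJ/mol.
Low-spin: t₂g⁴ eg⁰, orbital CFSE = -1.6Δo = -549 kJ/mol; plus 1 excess pair × P = +336 kJ/mol; total -213 kJ/mol.
Thus E(LS) − E(HS) = -7 kJ/mol.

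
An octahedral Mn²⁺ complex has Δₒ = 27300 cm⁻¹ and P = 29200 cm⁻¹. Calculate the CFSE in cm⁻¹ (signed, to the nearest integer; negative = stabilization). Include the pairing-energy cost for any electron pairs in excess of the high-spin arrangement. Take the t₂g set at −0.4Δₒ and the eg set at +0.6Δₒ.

Group 7 minus oxidation state +2 gives a d⁵ configuration for Mn²⁺.
Since Δₒ = 27300 cm⁻¹ < P = 29200 cm⁻¹, the complex adopts the high-spin configuration.
Configuration: t₂g³ eg².
Orbital CFSE = 0.0Δₒ = 0.0 × 27300 = 0 cm⁻¹.
High-spin has no excess pairs, so no pairing correction applies.

0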